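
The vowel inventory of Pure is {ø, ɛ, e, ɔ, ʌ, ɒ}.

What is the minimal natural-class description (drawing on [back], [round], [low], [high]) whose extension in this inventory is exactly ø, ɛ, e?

Every target segment is [-back] and no other inventory member is, so one feature is enough.

[-back]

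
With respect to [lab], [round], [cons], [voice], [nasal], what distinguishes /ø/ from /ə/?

/ø/ (mid front rounded tense vowel) and /ə/ (mid central vowel (schwa)) agree on [−consonantal], [+voice], [−nasal]. They differ on [labial] (/ø/ [+], /ə/ [−]), [round] (/ø/ [+], /ə/ [−]).

[labial], [round]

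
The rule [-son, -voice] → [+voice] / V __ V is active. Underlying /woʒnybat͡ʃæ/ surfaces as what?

[woʒnybad͡ʒæ]

The only segment in the rule's environment that also matches [-son, -voice] is /t͡ʃ/. Applying [+voice] turns the voiceless postalveolar affricate into /d͡ʒ/ (voiced postalveolar affricate), giving [woʒnybad͡ʒæ].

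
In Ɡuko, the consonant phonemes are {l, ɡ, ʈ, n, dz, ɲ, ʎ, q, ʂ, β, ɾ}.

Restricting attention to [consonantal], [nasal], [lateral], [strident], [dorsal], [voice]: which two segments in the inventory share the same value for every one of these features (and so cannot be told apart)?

/β/ (voiced bilabial fricative) and /ɾ/ (alveolar tap) are both [+consonantal], [-nasal], [-lateral], [-strident], [-dorsal], [+voice], so none of the listed features separates them. (They do differ in [sonorant], [labial] and [coronal], which are not among the given features.) Every other pair in the inventory differs on at least one listed feature.

β, ɾ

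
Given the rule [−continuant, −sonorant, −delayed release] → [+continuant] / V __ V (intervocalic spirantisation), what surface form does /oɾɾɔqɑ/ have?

/q/ satisfies [−continuant, −sonorant, −delayed release] and sits in V __ V. The [+continuant] counterpart of the voiceless uvular stop is /χ/. Other segments in /oɾɾɔqɑ/ either fail the structural description or are not in the environment, so the surface form is [oɾɾɔχɑ].

[oɾɾɔχɑ]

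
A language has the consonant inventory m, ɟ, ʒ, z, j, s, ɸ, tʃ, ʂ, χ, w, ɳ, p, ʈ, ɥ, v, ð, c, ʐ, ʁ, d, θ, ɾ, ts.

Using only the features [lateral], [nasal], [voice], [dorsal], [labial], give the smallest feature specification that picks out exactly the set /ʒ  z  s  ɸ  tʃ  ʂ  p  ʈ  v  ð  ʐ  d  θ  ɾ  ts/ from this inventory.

[−nasal, −dorsal]

Every target segment is [−nasal], [−dorsal]; each remaining inventory member fails at least one of these. Each conjunct is needed — [−dorsal] alone would also admit /m, ɳ/; [−nasal] alone would also admit /ɟ, j, χ, w, …/ — and no other single listed feature has exactly this extension, so two is the minimum.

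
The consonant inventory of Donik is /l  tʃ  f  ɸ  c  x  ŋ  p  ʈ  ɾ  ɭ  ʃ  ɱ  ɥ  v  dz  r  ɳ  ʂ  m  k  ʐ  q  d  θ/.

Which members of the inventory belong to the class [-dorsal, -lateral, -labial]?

Eliminate segments failing any feature: /l, ɭ/ are [+lateral]; /f, ɸ, p, ɱ, v, m/ are [+labial]; /c, x, ŋ, ɥ, k, q/ are [+dorsal]. The remaining /tʃ, ʈ, ɾ, ʃ, dz, r, ɳ, ʂ, ʐ, d, θ/ satisfy [-dorsal], [-lateral], [-labial].

tʃ, ʈ, ɾ, ʃ, dz, r, ɳ, ʂ, ʐ, d, θ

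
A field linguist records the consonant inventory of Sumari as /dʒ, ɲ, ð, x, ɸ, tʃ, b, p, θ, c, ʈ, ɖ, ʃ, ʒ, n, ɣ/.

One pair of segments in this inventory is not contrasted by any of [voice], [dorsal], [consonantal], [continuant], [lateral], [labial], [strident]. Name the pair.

/n/ (alveolar nasal) and /ɖ/ (voiced retroflex stop) are both [+voice], [-dorsal], [+consonantal], [-continuant], [-lateral], [-labial], [-strident], so none of the listed features separates them. (They do differ in [sonorant], [nasal] and [anterior], which are not among the given features.) Every other pair in the inventory differs on at least one listed feature.

n, ɖ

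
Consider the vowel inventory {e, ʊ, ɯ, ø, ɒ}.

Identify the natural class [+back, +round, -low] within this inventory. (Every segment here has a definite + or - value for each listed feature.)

Eliminate segments failing any feature: /e, ø/ are [-back]; /ɯ/ is [-round]; /ɒ/ is [+low]. The remaining /ʊ/ satisfy [+back], [+round], [-low].

ʊ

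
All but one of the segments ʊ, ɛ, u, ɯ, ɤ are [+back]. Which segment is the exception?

ɛ

/ɯ, u, ʊ, ɤ/ are all [+back]; /ɛ/ (mid front unrounded lax vowel) is [-back].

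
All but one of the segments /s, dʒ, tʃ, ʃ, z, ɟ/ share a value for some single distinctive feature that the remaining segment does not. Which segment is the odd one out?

ɟ

/dʒ, tʃ, z, s, ʃ/ are all [+strident], but /ɟ/ (voiced palatal stop) is [−strident]. No other single segment can be removed to leave a set sharing one feature value that the removed segment lacks, so /ɟ/ is the odd one out.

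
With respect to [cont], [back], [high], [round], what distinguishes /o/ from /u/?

[high]

The two segments share [+continuant], [+back], [+round]. The only feature from the list on which they differ: /o/ is [−high] while /u/ is [+high].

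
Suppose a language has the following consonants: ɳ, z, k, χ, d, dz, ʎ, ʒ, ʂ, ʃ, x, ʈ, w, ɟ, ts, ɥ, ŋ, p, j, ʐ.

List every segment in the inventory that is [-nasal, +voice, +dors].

Checking each segment against [-nasal], [+voice], [+dorsal]: /ʎ/ (palatal lateral approximant), /w/ (labial-velar glide), /ɟ/ (voiced palatal stop), /ɥ/ (labial-palatal glide), /j/ (palatal glide) satisfy every feature; every other segment in the inventory fails at least one.

ʎ, w, ɟ, ɥ, j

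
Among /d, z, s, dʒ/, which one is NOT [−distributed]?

/dʒ/ is the voiced postalveolar affricate, which is [+distributed]; the rest — /s, d, z/ — are [−distributed].

dʒ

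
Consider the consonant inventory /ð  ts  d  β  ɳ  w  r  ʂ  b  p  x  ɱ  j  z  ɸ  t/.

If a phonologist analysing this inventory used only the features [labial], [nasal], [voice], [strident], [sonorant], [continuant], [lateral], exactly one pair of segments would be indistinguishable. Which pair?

/r/ (alveolar trill) and /j/ (palatal glide) are both [−labial], [−nasal], [+voice], [−strident], [+sonorant], [+continuant], [−lateral], so none of the listed features separates them. (They do differ in [dorsal], which is not among the given features.) Every other pair in the inventory differs on at least one listed feature.

r, j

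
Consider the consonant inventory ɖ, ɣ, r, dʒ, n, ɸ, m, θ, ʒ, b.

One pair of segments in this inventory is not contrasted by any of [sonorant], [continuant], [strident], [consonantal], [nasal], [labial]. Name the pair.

On the given features, /ɣ/ and /θ/ have an identical profile: [−sonorant], [+continuant], [−strident], [+consonantal], [−nasal], [−labial]. No other two segments in the inventory coincide on all 6 features. (They do differ in [voice], [coronal] and [dorsal], which are not among the given features.)

ɣ, θ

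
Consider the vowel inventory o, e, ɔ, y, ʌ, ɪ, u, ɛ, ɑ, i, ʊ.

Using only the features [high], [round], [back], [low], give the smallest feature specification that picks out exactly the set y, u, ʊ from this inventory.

[+high, +round]

The class [+high], [+round] has exactly /y, u, ʊ/ as its extension in this inventory. No smaller conjunction from the listed features achieves this: [+round] alone would also admit /o, ɔ/; [+high] alone would also admit /ɪ, i/; and checking the remaining single features turns up none with this extension.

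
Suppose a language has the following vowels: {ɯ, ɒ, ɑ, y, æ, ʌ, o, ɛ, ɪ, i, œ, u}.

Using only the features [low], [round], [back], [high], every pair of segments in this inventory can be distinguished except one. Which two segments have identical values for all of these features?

i, ɪ

Both /i/ and /ɪ/ are [-low], [-round], [-back], [+high]. Since the list omits [tense] — which does distinguish the high front unrounded tense vowel from the high front unrounded lax vowel — this pair collapses; all other pairs remain distinct.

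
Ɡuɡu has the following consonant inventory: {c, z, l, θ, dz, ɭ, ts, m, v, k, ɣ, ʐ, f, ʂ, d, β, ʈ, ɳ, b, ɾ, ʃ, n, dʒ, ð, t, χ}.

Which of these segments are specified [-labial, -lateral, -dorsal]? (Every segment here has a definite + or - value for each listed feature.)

z, θ, dz, ts, ʐ, ʂ, d, ʈ, ɳ, ɾ, ʃ, n, dʒ, ð, t

Eliminate segments failing any feature: /c, k, ɣ, χ/ are [+dorsal]; /l, ɭ/ are [+lateral]; /m, v, f, β, b/ are [+labial]. The remaining /z, θ, dz, ts, ʐ, ʂ, d, ʈ, ɳ, ɾ, ʃ, n, dʒ, ð, t/ satisfy [-labial], [-lateral], [-dorsal].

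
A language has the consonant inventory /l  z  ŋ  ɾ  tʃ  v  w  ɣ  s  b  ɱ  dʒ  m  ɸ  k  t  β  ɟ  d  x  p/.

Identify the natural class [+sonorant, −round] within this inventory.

l, ŋ, ɾ, ɱ, m

Eliminate segments failing any feature: /z, tʃ, v, ɣ, s, b, dʒ, ɸ, k, t, β, ɟ, d, x, p/ are [−sonorant]; /w/ is [+round]. The remaining /l, ŋ, ɾ, ɱ, m/ satisfy [+sonorant], [−round].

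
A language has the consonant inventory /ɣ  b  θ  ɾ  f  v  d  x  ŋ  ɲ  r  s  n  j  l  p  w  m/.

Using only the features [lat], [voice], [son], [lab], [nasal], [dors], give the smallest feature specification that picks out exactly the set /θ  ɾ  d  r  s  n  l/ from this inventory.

[−lab, −dors]

Every target segment is [−labial], [−dorsal]; each remaining inventory member fails at least one of these. Each conjunct is needed — [−dorsal] alone would also admit /b, f, v, p, …/; [−labial] alone would also admit /ɣ, x, ŋ, ɲ, …/ — and no other single listed feature has exactly this extension, so two is the minimum.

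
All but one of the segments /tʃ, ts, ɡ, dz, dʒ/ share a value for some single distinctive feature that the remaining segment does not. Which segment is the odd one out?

The remaining segments after removing /ɡ/ share [+delayed release]; /ɡ/ (voiced velar stop) is [−delayed release]. For every other candidate removal, the leftover set fails to share any single feature value that the removed segment lacks.

ɡ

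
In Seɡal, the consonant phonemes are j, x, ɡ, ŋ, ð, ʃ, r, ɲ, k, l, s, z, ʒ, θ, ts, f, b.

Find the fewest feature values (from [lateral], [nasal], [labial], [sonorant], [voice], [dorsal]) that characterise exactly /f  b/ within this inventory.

[+labial]

/f, b/ are exactly the [+labial] segments in the inventory, so a single feature suffices.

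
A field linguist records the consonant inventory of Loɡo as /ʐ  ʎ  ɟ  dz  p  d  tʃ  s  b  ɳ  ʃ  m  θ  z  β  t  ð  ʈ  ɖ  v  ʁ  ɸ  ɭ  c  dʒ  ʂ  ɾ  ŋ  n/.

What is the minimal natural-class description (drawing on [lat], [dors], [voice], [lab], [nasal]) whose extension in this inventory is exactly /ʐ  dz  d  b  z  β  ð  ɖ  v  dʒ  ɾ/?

[+voice, −nasal, −lat, −dors]

Every target segment is [+voice], [−nasal], [−lateral], [−dorsal]; each remaining inventory member fails at least one of these. Each conjunct is needed — [−nasal, −lateral, −dorsal] alone would also admit /p, tʃ, s, ʃ, …/; [+voice, −lateral, −dorsal] alone would also admit /ɳ, m, n/; [+voice, −nasal, −dorsal] alone would also admit /ɭ/; [+voice, −nasal, −lateral] alone would also admit /ɟ, ʁ/ — and no other combination of three listed features has exactly this extension, so four is the minimum.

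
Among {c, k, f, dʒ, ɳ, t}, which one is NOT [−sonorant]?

ɳ

Every segment except /ɳ/ is [−sonorant]. /ɳ/ (retroflex nasal) is [+sonorant], so it is the exception.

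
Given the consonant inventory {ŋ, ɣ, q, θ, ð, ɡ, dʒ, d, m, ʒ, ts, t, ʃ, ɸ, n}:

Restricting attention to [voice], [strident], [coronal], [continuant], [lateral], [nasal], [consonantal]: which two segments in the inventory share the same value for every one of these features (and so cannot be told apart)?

ŋ, m

/ŋ/ (velar nasal) and /m/ (bilabial nasal) are both [+voice], [−strident], [−coronal], [−continuant], [−lateral], [+nasal], [+consonantal], so none of the listed features separates them. (They do differ in [labial] and [dorsal], which are not among the given features.) Every other pair in the inventory differs on at least one listed feature.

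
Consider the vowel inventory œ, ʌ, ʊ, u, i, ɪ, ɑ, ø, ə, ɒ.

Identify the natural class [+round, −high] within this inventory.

First, the [+round] segments are /œ, ʊ, u, ø, ɒ/.
Among these, [−high] leaves /œ, ø, ɒ/.

œ, ø, ɒ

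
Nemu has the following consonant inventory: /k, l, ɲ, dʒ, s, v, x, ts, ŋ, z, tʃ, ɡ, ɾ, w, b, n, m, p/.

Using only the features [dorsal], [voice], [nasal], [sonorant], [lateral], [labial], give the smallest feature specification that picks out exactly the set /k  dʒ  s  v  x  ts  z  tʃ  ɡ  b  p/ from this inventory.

[-sonorant]

/k, dʒ, s, v, x, ts, z, tʃ, ɡ, b, p/ are exactly the [-sonorant] segments in the inventory, so a single feature suffices.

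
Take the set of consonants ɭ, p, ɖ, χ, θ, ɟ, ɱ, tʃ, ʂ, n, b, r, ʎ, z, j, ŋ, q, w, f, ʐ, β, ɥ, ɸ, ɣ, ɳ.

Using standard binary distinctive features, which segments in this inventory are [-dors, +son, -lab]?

ɭ, n, r, ɳ

Among the inventory, the [-dorsal] segments are /ɭ, p, ɖ, θ, ɱ, tʃ, ʂ, n, b, r, z, f, ʐ, β, ɸ, ɳ/.
Among these, [+sonorant] gives /ɭ, ɱ, n, r, ɳ/.
Among these, [-labial] leaves /ɭ, n, r, ɳ/.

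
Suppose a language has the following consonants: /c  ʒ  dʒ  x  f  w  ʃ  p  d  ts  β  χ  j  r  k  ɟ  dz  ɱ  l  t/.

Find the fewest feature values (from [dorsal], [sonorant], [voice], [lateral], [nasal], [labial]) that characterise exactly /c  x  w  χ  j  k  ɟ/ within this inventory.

/c, x, w, χ, j, k, ɟ/ are exactly the [+dorsal] segments in the inventory, so a single feature suffices.

[+dorsal]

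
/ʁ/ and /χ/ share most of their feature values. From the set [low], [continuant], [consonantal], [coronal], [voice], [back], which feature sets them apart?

The two segments share [-low], [+continuant], [+consonantal], [-coronal], [+back]. The only feature from the list on which they differ: /ʁ/ is [+voice] while /χ/ is [-voice].

[voice]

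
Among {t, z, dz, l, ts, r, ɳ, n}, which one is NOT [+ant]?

Every segment except /ɳ/ is [+anterior]. /ɳ/ (retroflex nasal) is [−anterior], so it is the exception.

ɳ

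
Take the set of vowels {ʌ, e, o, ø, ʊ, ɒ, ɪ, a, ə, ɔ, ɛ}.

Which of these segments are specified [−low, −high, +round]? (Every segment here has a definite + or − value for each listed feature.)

o, ø, ɔ

The [−low] segments are /ʌ, e, o, ø, ʊ, ɪ, ə, ɔ, ɛ/.
Intersecting with [−high] gives /ʌ, e, o, ø, ə, ɔ, ɛ/.
Then [+round] leaves /o, ø, ɔ/.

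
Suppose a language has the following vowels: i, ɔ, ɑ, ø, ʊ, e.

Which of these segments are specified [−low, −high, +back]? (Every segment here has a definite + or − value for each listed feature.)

ɔ

Checking each segment against [−low], [−high], [+back]: /ɔ/ (mid back rounded lax vowel) satisfies every feature; every other segment in the inventory fails at least one.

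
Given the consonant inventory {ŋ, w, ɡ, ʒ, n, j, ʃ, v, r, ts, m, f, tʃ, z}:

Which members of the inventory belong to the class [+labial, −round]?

v, m, f

Eliminate segments failing any feature: /ŋ, ɡ, ʒ, n, j, ʃ, r, ts, tʃ, z/ are [−labial]; /w/ is [+round]. The remaining /v, m, f/ satisfy [+labial], [−round].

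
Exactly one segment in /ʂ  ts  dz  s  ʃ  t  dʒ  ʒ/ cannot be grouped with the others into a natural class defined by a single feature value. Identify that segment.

t

The remaining segments after removing /t/ share [+strident]; /t/ (voiceless alveolar stop) is [−strident]. For every other candidate removal, the leftover set fails to share any single feature value that the removed segment lacks.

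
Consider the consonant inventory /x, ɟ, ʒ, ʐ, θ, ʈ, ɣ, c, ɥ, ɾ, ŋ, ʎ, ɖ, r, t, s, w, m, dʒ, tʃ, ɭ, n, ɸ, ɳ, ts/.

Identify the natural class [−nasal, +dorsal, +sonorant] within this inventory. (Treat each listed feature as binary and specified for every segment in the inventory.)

ɥ, ʎ, w

Eliminate segments failing any feature: /x, ɟ, ɣ, c/ are [−sonorant]; /ʒ, ʐ, θ, ʈ, ɾ, ɖ, r, t, s, dʒ, tʃ, ɭ, ɸ, ts/ are [−dorsal]; /ŋ, m, n, ɳ/ are [+nasal]. The remaining /ɥ, ʎ, w/ satisfy [−nasal], [+dorsal], [+sonorant].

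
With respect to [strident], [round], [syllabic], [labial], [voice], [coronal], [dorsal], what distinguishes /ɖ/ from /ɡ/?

The two segments share [−strident], [−round], [−syllabic], [−labial], [+voice]. The only features from the list on which they differ: /ɖ/ is [+coronal] while /ɡ/ is [−coronal]; /ɖ/ is [−dorsal] while /ɡ/ is [+dorsal].

[coronal], [dorsal]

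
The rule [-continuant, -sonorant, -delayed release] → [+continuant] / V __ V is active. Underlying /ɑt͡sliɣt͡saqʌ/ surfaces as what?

[ɑt͡sliɣt͡saχʌ]

/q/ satisfies [-continuant, -sonorant, -delayed release] and sits in V __ V. The [+continuant] counterpart of the voiceless uvular stop is /χ/. Other segments in /ɑt͡sliɣt͡saqʌ/ either fail the structural description or are not in the environment, so the surface form is [ɑt͡sliɣt͡saχʌ].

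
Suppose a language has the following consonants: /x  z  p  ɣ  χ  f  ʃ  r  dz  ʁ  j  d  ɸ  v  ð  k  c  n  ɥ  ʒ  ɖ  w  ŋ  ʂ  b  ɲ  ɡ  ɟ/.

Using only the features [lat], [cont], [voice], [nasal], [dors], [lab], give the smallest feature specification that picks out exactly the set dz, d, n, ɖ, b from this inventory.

/dz, d, n, ɖ, b/ are all [+voice], [−continuant], [−dorsal], and no other segment in the inventory matches all three values. Dropping any one of them over-generates: [−continuant, −dorsal] alone would also admit /p/; [+voice, −dorsal] alone would also admit /z, r, v, ð, …/; [+voice, −continuant] alone would also admit /ŋ, ɲ, ɡ, ɟ/. No other combination of two listed features picks out exactly this set either, so fewer than three features will not do.

[+voice, −cont, −dors]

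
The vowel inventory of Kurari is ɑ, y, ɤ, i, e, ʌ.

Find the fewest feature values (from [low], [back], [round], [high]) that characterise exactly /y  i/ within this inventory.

[+high]

The target set is precisely the extension of [+high] in this inventory.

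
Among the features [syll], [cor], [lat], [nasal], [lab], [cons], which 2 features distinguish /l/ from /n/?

/l/ is the alveolar lateral approximant and /n/ is the alveolar nasal. Both are [-syllabic], [+coronal], [-labial], [+consonantal]. /l/ is [-nasal] while /n/ is [+nasal]; /l/ is [+lateral] while /n/ is [-lateral], so the distinguishing features are [nasal], [lateral].

[nasal], [lateral]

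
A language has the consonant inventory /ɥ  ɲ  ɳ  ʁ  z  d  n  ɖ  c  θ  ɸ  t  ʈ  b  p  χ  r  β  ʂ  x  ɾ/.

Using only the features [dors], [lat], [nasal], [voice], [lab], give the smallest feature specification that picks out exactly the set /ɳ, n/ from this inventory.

/ɳ, n/ are all [+nasal], [−dorsal], and no other segment in the inventory matches both values. Dropping any one of them over-generates: [−dorsal] alone would also admit /z, d, ɖ, θ, …/; [+nasal] alone would also admit /ɲ/. No other single listed feature picks out exactly this set either, so fewer than two features will not do.

[+nasal, −dors]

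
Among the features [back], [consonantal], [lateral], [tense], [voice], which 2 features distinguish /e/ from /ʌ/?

/e/ (mid front unrounded tense vowel) and /ʌ/ (mid back unrounded lax vowel) agree on [−consonantal], [−lateral], [+voice]. They differ on [back] (/e/ [−], /ʌ/ [+]), [tense] (/e/ [+], /ʌ/ [−]).

[back], [tense]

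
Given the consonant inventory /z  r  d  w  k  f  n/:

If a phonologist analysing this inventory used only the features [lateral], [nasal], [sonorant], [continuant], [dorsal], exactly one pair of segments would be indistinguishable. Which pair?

z, f

/z/ (voiced alveolar fricative) and /f/ (voiceless labiodental fricative) are both [-lateral], [-nasal], [-sonorant], [+continuant], [-dorsal], so none of the listed features separates them. (They do differ in [voice], [labial] and [coronal], which are not among the given features.) Every other pair in the inventory differs on at least one listed feature.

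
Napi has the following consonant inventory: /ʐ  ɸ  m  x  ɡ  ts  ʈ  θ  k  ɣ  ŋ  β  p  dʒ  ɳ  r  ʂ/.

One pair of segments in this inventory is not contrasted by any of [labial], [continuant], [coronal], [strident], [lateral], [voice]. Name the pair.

Both /ŋ/ and /ɡ/ are [−labial], [−continuant], [−coronal], [−strident], [−lateral], [+voice]. Since the list omits [sonorant] and [nasal] — which do distinguish the velar nasal from the voiced velar stop — this pair collapses; all other pairs remain distinct.

ŋ, ɡ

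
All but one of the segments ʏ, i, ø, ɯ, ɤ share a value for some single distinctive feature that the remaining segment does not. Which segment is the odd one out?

ʏ

The remaining segments after removing /ʏ/ share [+tense]; /ʏ/ (high front rounded lax vowel) is [−tense]. For every other candidate removal, the leftover set fails to share any single feature value that the removed segment lacks.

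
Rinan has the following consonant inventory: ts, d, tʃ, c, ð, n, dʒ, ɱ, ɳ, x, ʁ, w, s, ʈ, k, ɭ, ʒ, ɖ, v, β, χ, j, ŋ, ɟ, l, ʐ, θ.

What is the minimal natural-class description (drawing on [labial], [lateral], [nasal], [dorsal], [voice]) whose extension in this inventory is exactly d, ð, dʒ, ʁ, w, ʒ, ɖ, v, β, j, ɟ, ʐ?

[+voice, -nasal, -lateral]

Every target segment is [+voice], [-nasal], [-lateral]; each remaining inventory member fails at least one of these. Each conjunct is needed — [-nasal, -lateral] alone would also admit /ts, tʃ, c, x, …/; [+voice, -lateral] alone would also admit /n, ɱ, ɳ, ŋ/; [+voice, -nasal] alone would also admit /ɭ, l/ — and no other combination of two listed features has exactly this extension, so three is the minimum.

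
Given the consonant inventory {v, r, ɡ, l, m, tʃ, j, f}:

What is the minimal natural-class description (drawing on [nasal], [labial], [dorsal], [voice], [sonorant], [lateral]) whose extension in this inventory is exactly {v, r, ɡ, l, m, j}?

[+voice]

Every target segment is [+voice] and no other inventory member is, so one feature is enough.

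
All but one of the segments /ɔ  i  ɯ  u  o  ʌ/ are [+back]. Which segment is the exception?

/i/ is the high front unrounded tense vowel, which is [-back]; the rest — /u, o, ʌ, ɯ, ɔ/ — are [+back].

i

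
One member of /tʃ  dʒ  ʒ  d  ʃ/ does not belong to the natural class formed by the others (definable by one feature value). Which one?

[distributed] (equivalently [strident], [anterior]) groups all but one: /tʃ, ʃ, ʒ, dʒ/ share [+distributed] while /d/ (voiced alveolar stop) alone is [−distributed]. Removing any other segment would not leave a single-feature class that excludes it.

d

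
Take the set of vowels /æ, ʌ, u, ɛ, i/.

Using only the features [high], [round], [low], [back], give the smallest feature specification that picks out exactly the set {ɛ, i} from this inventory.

[−low, −back]

The class [−low], [−back] has exactly /ɛ, i/ as its extension in this inventory. No smaller conjunction from the listed features achieves this: [−back] alone would also admit /æ/; [−low] alone would also admit /ʌ, u/; and checking the remaining single features turns up none with this extension.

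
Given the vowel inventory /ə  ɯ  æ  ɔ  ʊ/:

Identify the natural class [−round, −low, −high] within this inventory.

ə

The [−round] segments are /ə, ɯ, æ/.
Among these, [−low] gives /ə, ɯ/.
Among these, [−high] leaves /ə/.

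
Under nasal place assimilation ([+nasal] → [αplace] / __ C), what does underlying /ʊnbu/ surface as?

In /ʊnbu/, the nasal /n/ precedes /b/, which is [+labial]. The nasal assimilates in place, becoming the [+labial] nasal /m/. The surface form is [ʊmbu].

[ʊmbu]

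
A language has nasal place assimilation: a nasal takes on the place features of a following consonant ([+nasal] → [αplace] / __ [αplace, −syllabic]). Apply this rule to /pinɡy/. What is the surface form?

The only nasal preceding a consonant is /n/ before /ɡ/. /ɡ/ is [+dorsal], so /n/ → /ŋ/, giving [piŋɡy].

[piŋɡy]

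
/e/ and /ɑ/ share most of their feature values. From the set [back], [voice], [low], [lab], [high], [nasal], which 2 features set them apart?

/e/ (mid front unrounded tense vowel) and /ɑ/ (low back unrounded vowel) agree on [+voice], [-labial], [-high], [-nasal]. They differ on [low] (/e/ [-], /ɑ/ [+]), [back] (/e/ [-], /ɑ/ [+]).

[low], [back]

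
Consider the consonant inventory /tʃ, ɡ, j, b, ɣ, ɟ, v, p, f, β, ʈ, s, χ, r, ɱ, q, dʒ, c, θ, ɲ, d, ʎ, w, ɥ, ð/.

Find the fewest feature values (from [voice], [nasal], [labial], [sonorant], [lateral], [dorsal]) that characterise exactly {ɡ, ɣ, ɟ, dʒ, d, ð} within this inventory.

The class [−sonorant], [+voice], [−labial] has exactly /ɡ, ɣ, ɟ, dʒ, d, ð/ as its extension in this inventory. No smaller conjunction from the listed features achieves this: [+voice, −labial] alone would also admit /j, r, ɲ, ʎ/; [−sonorant, −labial] alone would also admit /tʃ, ʈ, s, χ, …/; [−sonorant, +voice] alone would also admit /b, v, β/; and checking the remaining two-feature bundles turns up none with this extension.

[−sonorant, +voice, −labial]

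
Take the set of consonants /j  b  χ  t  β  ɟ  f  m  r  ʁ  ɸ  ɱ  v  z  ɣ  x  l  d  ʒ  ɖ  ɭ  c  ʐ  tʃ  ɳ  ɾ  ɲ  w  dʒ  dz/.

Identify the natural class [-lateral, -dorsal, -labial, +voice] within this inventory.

First, the [-lateral] segments are /j, b, χ, t, β, ɟ, f, m, r, ʁ, ɸ, ɱ, v, z, ɣ, x, d, ʒ, ɖ, c, ʐ, tʃ, ɳ, ɾ, ɲ, w, dʒ, dz/.
Then [-dorsal] gives /b, t, β, f, m, r, ɸ, ɱ, v, z, d, ʒ, ɖ, ʐ, tʃ, ɳ, ɾ, dʒ, dz/.
Within that set, [-labial] gives /t, r, z, d, ʒ, ɖ, ʐ, tʃ, ɳ, ɾ, dʒ, dz/.
Then [+voice] leaves /r, z, d, ʒ, ɖ, ʐ, ɳ, ɾ, dʒ, dz/.

r, z, d, ʒ, ɖ, ʐ, ɳ, ɾ, dʒ, dz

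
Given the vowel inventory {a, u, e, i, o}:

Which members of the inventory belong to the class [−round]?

The feature [round] marks segments produced with lip rounding. In this inventory /a, e, i/ lack that property, so they are [−round]; /u, o/ are [+round].

a, e, i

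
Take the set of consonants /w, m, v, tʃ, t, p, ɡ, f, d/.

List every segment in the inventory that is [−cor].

The [−coronal] segments here are /w, m, v, p, ɡ, f/; the remaining /tʃ, t, d/ are [+coronal].

w, m, v, p, ɡ, f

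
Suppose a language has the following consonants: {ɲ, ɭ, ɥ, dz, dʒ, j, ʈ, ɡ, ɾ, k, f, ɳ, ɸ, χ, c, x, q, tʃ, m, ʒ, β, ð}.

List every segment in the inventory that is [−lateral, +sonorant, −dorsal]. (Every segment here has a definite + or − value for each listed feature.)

ɾ, ɳ, m

Checking each segment against [−lateral], [+sonorant], [−dorsal]: /ɾ/ (alveolar tap), /ɳ/ (retroflex nasal), /m/ (bilabial nasal) satisfy every feature; every other segment in the inventory fails at least one.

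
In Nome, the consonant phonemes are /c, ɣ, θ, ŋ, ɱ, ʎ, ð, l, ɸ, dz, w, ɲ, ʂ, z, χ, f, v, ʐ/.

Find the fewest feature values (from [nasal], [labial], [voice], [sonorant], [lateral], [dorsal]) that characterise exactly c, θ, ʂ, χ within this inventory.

[−voice, −labial]

/c, θ, ʂ, χ/ are all [−voice], [−labial], and no other segment in the inventory matches both values. Dropping any one of them over-generates: [−labial] alone would also admit /ɣ, ŋ, ʎ, ð, …/; [−voice] alone would also admit /ɸ, f/. No other single listed feature picks out exactly this set either, so fewer than two features will not do.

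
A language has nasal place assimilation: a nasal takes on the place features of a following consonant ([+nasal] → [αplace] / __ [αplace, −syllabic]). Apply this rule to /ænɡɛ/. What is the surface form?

[æŋɡɛ]

In /ænɡɛ/, the nasal /n/ precedes /ɡ/, which is [+dorsal]. The nasal assimilates in place, becoming the [+dorsal] nasal /ŋ/. The surface form is [æŋɡɛ].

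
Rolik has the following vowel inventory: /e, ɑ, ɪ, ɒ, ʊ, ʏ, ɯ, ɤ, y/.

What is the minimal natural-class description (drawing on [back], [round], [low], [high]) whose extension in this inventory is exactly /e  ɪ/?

[−back, −round]

The class [−back], [−round] has exactly /e, ɪ/ as its extension in this inventory. No smaller conjunction from the listed features achieves this: [−round] alone would also admit /ɑ, ɯ, ɤ/; [−back] alone would also admit /ʏ, y/; and checking the remaining single features turns up none with this extension.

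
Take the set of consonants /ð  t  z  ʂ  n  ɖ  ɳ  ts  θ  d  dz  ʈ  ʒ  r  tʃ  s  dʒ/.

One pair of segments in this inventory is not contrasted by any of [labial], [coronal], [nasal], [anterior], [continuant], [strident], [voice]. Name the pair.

/ð/ (voiced dental fricative) and /r/ (alveolar trill) are both [−labial], [+coronal], [−nasal], [+anterior], [+continuant], [−strident], [+voice], so none of the listed features separates them. (They do differ in [sonorant], which is not among the given features.) Every other pair in the inventory differs on at least one listed feature.

ð, r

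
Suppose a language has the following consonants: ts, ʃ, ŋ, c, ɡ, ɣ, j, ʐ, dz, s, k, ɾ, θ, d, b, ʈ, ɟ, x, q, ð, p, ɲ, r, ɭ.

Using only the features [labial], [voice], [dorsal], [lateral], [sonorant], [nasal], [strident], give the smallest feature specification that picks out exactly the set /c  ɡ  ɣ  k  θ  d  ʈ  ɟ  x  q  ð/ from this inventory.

The class [-sonorant], [-strident], [-labial] has exactly /c, ɡ, ɣ, k, θ, d, ʈ, ɟ, x, q, ð/ as its extension in this inventory. No smaller conjunction from the listed features achieves this: [-strident, -labial] alone would also admit /ŋ, j, ɾ, ɲ, …/; [-sonorant, -labial] alone would also admit /ts, ʃ, ʐ, dz, …/; [-sonorant, -strident] alone would also admit /b, p/; and checking the remaining two-feature bundles turns up none with this extension.

[-sonorant, -strident, -labial]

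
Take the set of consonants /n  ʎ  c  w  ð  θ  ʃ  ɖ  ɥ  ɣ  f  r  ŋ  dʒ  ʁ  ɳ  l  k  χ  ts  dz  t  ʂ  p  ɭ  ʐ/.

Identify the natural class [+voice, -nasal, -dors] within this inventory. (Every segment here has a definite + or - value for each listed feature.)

ð, ɖ, r, dʒ, l, dz, ɭ, ʐ

Eliminate segments failing any feature: /n, ŋ, ɳ/ are [+nasal]; /ʎ, w, ɥ, ɣ, ʁ/ are [+dorsal]; /c, θ, ʃ, f, k, χ, ts, t, ʂ, p/ are [-voice]. The remaining /ð, ɖ, r, dʒ, l, dz, ɭ, ʐ/ satisfy [+voice], [-nasal], [-dorsal].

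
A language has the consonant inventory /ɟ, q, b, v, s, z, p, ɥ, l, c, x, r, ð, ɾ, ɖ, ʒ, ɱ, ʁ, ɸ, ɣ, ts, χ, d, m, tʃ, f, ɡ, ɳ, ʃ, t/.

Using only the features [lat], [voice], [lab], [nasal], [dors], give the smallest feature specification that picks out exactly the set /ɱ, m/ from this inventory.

The class [+nasal], [+labial] has exactly /ɱ, m/ as its extension in this inventory. No smaller conjunction from the listed features achieves this: [+labial] alone would also admit /b, v, p, ɥ, …/; [+nasal] alone would also admit /ɳ/; and checking the remaining single features turns up none with this extension.

[+nasal, +lab]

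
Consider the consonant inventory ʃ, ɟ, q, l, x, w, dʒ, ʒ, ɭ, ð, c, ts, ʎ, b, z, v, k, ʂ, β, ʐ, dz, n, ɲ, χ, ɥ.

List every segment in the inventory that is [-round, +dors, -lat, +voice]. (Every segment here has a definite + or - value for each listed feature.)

The [-round] segments are /ʃ, ɟ, q, l, x, dʒ, ʒ, ɭ, ð, c, ts, ʎ, b, z, v, k, ʂ, β, ʐ, dz, n, ɲ, χ/.
Within that set, [+dorsal] gives /ɟ, q, x, c, ʎ, k, ɲ, χ/.
Within that set, [-lateral] gives /ɟ, q, x, c, k, ɲ, χ/.
Within that set, [+voice] leaves /ɟ, ɲ/.

ɟ, ɲ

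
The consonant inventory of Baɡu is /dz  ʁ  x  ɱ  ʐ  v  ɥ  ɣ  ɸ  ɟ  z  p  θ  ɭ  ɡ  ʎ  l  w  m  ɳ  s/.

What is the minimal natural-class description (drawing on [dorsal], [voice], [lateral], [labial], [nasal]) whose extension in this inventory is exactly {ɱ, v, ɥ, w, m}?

[+voice, +labial]

/ɱ, v, ɥ, w, m/ are all [+voice], [+labial], and no other segment in the inventory matches both values. Dropping any one of them over-generates: [+labial] alone would also admit /ɸ, p/; [+voice] alone would also admit /dz, ʁ, ʐ, ɣ, …/. No other single listed feature picks out exactly this set either, so fewer than two features will not do.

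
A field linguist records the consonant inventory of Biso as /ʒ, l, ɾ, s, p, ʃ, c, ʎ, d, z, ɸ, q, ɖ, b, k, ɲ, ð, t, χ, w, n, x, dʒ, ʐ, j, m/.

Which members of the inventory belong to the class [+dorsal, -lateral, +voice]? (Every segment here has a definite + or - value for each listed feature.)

Eliminate segments failing any feature: /ʒ, l, ɾ, s, p, ʃ, d, z, ɸ, ɖ, b, ð, t, n, dʒ, ʐ, m/ are [-dorsal]; /c, q, k, χ, x/ are [-voice]; /ʎ/ is [+lateral]. The remaining /ɲ, w, j/ satisfy [+dorsal], [-lateral], [+voice].

ɲ, w, j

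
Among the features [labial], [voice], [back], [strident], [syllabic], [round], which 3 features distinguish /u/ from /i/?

/u/ (high back rounded tense vowel) and /i/ (high front unrounded tense vowel) agree on [+voice], [-strident], [+syllabic]. They differ on [labial] (/u/ [+], /i/ [-]), [round] (/u/ [+], /i/ [-]), [back] (/u/ [+], /i/ [-]).

[labial], [round], [back]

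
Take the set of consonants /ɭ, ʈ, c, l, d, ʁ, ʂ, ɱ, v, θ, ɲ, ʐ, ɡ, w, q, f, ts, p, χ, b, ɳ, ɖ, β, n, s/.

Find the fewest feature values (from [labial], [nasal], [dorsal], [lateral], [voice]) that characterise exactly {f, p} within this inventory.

Every target segment is [−voice], [+labial]; each remaining inventory member fails at least one of these. Each conjunct is needed — [+labial] alone would also admit /ɱ, v, w, b, …/; [−voice] alone would also admit /ʈ, c, ʂ, θ, …/ — and no other single listed feature has exactly this extension, so two is the minimum.

[−voice, +labial]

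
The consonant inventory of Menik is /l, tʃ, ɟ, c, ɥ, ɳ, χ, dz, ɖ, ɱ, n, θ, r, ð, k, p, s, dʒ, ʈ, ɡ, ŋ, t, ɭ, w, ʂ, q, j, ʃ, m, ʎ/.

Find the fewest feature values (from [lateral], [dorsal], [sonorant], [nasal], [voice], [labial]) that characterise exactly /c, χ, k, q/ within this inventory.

[−voice, +dorsal]

The class [−voice], [+dorsal] has exactly /c, χ, k, q/ as its extension in this inventory. No smaller conjunction from the listed features achieves this: [+dorsal] alone would also admit /ɟ, ɥ, ɡ, ŋ, …/; [−voice] alone would also admit /tʃ, θ, p, s, …/; and checking the remaining single features turns up none with this extension.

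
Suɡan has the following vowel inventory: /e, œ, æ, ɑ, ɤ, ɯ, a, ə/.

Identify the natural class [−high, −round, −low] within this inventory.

Checking each segment against [−high], [−round], [−low]: /e/ (mid front unrounded tense vowel), /ɤ/ (mid back unrounded tense vowel), /ə/ (mid central vowel (schwa)) satisfy every feature; every other segment in the inventory fails at least one.

e, ɤ, ə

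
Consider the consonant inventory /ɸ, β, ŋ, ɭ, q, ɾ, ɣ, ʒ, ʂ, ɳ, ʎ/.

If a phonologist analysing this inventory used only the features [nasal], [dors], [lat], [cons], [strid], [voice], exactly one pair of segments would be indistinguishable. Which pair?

β, ɾ

/β/ (voiced bilabial fricative) and /ɾ/ (alveolar tap) are both [-nasal], [-dorsal], [-lateral], [+consonantal], [-strident], [+voice], so none of the listed features separates them. (They do differ in [sonorant], [labial] and [coronal], which are not among the given features.) Every other pair in the inventory differs on at least one listed feature.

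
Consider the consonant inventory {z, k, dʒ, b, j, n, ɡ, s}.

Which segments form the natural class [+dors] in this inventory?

The [+dorsal] segments here are /k, j, ɡ/; the remaining /z, dʒ, b, n, s/ are [-dorsal].

k, j, ɡ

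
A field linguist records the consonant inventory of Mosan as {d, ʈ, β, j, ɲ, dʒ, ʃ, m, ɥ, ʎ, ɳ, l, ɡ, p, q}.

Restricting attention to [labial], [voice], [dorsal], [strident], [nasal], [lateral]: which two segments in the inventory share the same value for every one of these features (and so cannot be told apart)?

j, ɡ

/j/ (palatal glide) and /ɡ/ (voiced velar stop) are both [-labial], [+voice], [+dorsal], [-strident], [-nasal], [-lateral], so none of the listed features separates them. (They do differ in [sonorant], [continuant] and [back], which are not among the given features.) Every other pair in the inventory differs on at least one listed feature.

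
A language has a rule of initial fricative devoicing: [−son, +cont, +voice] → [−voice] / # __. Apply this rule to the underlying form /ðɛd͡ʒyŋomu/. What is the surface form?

/ð/ satisfies [−son, +cont, +voice] and sits in # __. The [−voice] counterpart of the voiced dental fricative is /θ/. Other segments in /ðɛd͡ʒyŋomu/ either fail the structural description or are not in the environment, so the surface form is [θɛd͡ʒyŋomu].

[θɛd͡ʒyŋomu]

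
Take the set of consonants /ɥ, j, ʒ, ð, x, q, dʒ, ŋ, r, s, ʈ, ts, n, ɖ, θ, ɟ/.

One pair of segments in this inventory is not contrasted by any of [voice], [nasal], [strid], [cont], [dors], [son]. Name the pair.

Both /ɥ/ and /j/ are [+voice], [-nasal], [-strident], [+continuant], [+dorsal], [+sonorant]. Since the list omits [labial] and [round] — which do distinguish the labial-palatal glide from the palatal glide — this pair collapses; all other pairs remain distinct.

ɥ, j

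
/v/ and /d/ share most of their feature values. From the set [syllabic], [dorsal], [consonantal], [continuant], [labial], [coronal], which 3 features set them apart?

The two segments share [−syllabic], [−dorsal], [+consonantal]. The only features from the list on which they differ: /v/ is [+continuant] while /d/ is [−continuant]; /v/ is [+labial] while /d/ is [−labial]; /v/ is [−coronal] while /d/ is [+coronal].

[continuant], [labial], [coronal]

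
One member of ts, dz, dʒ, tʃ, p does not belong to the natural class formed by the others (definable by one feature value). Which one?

/dz, dʒ, tʃ, ts/ are all [+delayed release], but /p/ (voiceless bilabial stop) is [-delayed release]. No other single segment can be removed to leave a set sharing one feature value that the removed segment lacks, so /p/ is the odd one out.

p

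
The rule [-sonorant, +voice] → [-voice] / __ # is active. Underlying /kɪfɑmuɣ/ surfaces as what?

[kɪfɑmux]

The only segment in the rule's environment that also matches [-sonorant, +voice] is /ɣ/. Applying [-voice] turns the voiced velar fricative into /x/ (voiceless velar fricative), giving [kɪfɑmux].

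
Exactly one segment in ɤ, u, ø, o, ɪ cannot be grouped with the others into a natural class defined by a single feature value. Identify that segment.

The remaining segments after removing /ɪ/ share [+tense]; /ɪ/ (high front unrounded lax vowel) is [−tense]. For every other candidate removal, the leftover set fails to share any single feature value that the removed segment lacks.

ɪ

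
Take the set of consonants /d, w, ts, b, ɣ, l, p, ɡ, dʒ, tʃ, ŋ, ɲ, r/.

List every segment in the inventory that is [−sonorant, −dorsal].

The [−sonorant] segments are /d, ts, b, ɣ, p, ɡ, dʒ, tʃ/.
Within that set, [−dorsal] leaves /d, ts, b, p, dʒ, tʃ/.

d, ts, b, p, dʒ, tʃ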